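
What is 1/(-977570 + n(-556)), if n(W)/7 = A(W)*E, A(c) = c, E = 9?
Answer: -1/1012598 ≈ -9.8756e-7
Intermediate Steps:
n(W) = 63*W (n(W) = 7*(W*9) = 7*(9*W) = 63*W)
1/(-977570 + n(-556)) = 1/(-977570 + 63*(-556)) = 1/(-977570 - 35028) = 1/(-1012598) = -1/1012598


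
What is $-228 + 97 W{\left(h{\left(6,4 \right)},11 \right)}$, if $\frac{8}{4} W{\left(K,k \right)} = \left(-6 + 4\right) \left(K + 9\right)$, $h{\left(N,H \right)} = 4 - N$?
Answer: $-907$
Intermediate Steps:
$W{\left(K,k \right)} = -9 - K$ ($W{\left(K,k \right)} = \frac{\left(-6 + 4\right) \left(K + 9\right)}{2} = \frac{\left(-2\right) \left(9 + K\right)}{2} = \frac{-18 - 2 K}{2} = -9 - K$)
$-228 + 97 W{\left(h{\left(6,4 \right)},11 \right)} = -228 + 97 \left(-9 - \left(4 - 6\right)\right) = -228 + 97 \left(-9 - -2\right) = -228 + 97 \left(-9 + 2\right) = -228 + 97 \left(-7\right) = -228 - 679 = -907$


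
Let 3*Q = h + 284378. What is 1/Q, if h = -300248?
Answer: -1/5290 ≈ -0.00018904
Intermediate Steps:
Q = -5290 (Q = (-300248 + 284378)/3 = (⅓)*(-15870) = -5290)
1/Q = 1/(-5290) = -1/5290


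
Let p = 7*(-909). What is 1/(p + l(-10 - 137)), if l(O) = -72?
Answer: -1/6435 ≈ -0.00015540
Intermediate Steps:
p = -6363
1/(p + l(-10 - 137)) = 1/(-6363 - 72) = 1/(-6435) = -1/6435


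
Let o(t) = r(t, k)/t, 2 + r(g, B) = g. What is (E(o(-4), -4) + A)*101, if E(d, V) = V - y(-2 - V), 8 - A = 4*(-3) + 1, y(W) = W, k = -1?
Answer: 1313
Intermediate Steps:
A = 19 (A = 8 - (4*(-3) + 1) = 8 - (-12 + 1) = 8 - 1*(-11) = 8 + 11 = 19)
r(g, B) = -2 + g
o(t) = (-2 + t)/t
E(d, V) = 2 + 2*V (E(d, V) = V - (-2 - V) = V + (2 + V) = 2 + 2*V)
(E(o(-4), -4) + A)*101 = ((2 + 2*(-4)) + 19)*101 = ((2 - 8) + 19)*101 = (-6 + 19)*101 = 13*101 = 1313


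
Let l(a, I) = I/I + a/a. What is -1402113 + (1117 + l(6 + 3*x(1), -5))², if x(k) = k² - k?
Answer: -149952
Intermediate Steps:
l(a, I) = 2 (l(a, I) = 1 + 1 = 2)
-1402113 + (1117 + l(6 + 3*x(1), -5))² = -1402113 + (1117 + 2)² = -1402113 + 1119² = -1402113 + 1252161 = -149952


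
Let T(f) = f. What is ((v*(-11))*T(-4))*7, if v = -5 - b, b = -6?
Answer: 308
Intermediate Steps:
v = 1 (v = -5 - 1*(-6) = -5 + 6 = 1)
((v*(-11))*T(-4))*7 = ((1*(-11))*(-4))*7 = -11*(-4)*7 = 44*7 = 308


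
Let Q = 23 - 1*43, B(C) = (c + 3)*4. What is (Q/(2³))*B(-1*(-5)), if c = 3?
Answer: -60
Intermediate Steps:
B(C) = 24 (B(C) = (3 + 3)*4 = 6*4 = 24)
Q = -20 (Q = 23 - 43 = -20)
(Q/(2³))*B(-1*(-5)) = (-20/2³)*24 = (-20/8)*24 = ((⅛)*(-20))*24 = -5/2*24 = -60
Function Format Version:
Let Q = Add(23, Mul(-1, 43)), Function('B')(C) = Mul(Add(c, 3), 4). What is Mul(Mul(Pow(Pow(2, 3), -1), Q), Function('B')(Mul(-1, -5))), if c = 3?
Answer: -60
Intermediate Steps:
Function('B')(C) = 24 (Function('B')(C) = Mul(Add(3, 3), 4) = Mul(6, 4) = 24)
Q = -20 (Q = Add(23, -43) = -20)
Mul(Mul(Pow(Pow(2, 3), -1), Q), Function('B')(Mul(-1, -5))) = Mul(Mul(Pow(Pow(2, 3), -1), -20), 24) = Mul(Mul(Pow(8, -1), -20), 24) = Mul(Mul(Rational(1, 8), -20), 24) = Mul(Rational(-5, 2), 24) = -60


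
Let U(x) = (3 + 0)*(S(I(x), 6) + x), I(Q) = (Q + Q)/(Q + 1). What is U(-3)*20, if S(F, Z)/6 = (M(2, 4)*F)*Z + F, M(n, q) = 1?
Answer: 7380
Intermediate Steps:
I(Q) = 2*Q/(1 + Q) (I(Q) = (2*Q)/(1 + Q) = 2*Q/(1 + Q))
S(F, Z) = 6*F + 6*F*Z (S(F, Z) = 6*((1*F)*Z + F) = 6*(F*Z + F) = 6*(F + F*Z) = 6*F + 6*F*Z)
U(x) = 3*x + 252*x/(1 + x) (U(x) = (3 + 0)*(6*(2*x/(1 + x))*(1 + 6) + x) = 3*(6*(2*x/(1 + x))*7 + x) = 3*(84*x/(1 + x) + x) = 3*(x + 84*x/(1 + x)) = 3*x + 252*x/(1 + x))
U(-3)*20 = (3*(-3)*(85 - 3)/(1 - 3))*20 = (3*(-3)*82/(-2))*20 = (3*(-3)*(-½)*82)*20 = 369*20 = 7380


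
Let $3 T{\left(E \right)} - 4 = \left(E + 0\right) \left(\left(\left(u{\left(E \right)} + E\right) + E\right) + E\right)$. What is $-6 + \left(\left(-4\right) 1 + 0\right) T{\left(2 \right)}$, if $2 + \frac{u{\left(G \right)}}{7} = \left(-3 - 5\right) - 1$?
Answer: $178$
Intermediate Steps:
$u{\left(G \right)} = -77$ ($u{\left(G \right)} = -14 + 7 \left(\left(-3 - 5\right) - 1\right) = -14 + 7 \left(-8 - 1\right) = -14 + 7 \left(-9\right) = -14 - 63 = -77$)
$T{\left(E \right)} = \frac{4}{3} + \frac{E \left(-77 + 3 E\right)}{3}$ ($T{\left(E \right)} = \frac{4}{3} + \frac{\left(E + 0\right) \left(\left(\left(-77 + E\right) + E\right) + E\right)}{3} = \frac{4}{3} + \frac{E \left(\left(-77 + 2 E\right) + E\right)}{3} = \frac{4}{3} + \frac{E \left(-77 + 3 E\right)}{3}$)
$-6 + \left(\left(-4\right) 1 + 0\right) T{\left(2 \right)} = -6 + \left(\left(-4\right) 1 + 0\right) \left(\frac{4}{3} + 2^{2} - \frac{154}{3}\right) = -6 + \left(-4 + 0\right) \left(\frac{4}{3} + 4 - \frac{154}{3}\right) = -6 - -184 = -6 + 184 = 178$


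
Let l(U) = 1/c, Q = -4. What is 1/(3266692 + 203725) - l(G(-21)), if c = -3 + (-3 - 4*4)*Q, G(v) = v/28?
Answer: -3470344/253340441 ≈ -0.013698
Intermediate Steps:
G(v) = v/28 (G(v) = v*(1/28) = v/28)
c = 73 (c = -3 + (-3 - 4*4)*(-4) = -3 + (-3 - 16)*(-4) = -3 - 19*(-4) = -3 + 76 = 73)
l(U) = 1/73
1/(3266692 + 203725) - l(G(-21)) = 1/(3266692 + 203725) - 1*1/73 = 1/3470417 - 1/73 = -3470344/253340441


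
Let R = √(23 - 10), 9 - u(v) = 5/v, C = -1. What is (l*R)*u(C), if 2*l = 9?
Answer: 63*√13 ≈ 227.15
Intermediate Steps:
u(v) = 9 - 5/v
l = 9/2 (l = (½)*9 = 9/2 ≈ 4.5000)
R = √13 ≈ 3.6056
(l*R)*u(C) = (9*√13/2)*(9 - 5/(-1)) = (9*√13/2)*(9 - 5*(-1)) = (9*√13/2)*(9 + 5) = (9*√13/2)*14 = 63*√13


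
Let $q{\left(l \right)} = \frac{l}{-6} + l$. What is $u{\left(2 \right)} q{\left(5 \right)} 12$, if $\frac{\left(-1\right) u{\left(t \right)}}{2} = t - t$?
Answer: $0$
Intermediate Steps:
$u{\left(t \right)} = 0$ ($u{\left(t \right)} = - 2 \left(t - t\right) = \left(-2\right) 0 = 0$)
$q{\left(l \right)} = \frac{5 l}{6}$ ($q{\left(l \right)} = - \frac{l}{6} + l = \frac{5 l}{6}$)
$u{\left(2 \right)} q{\left(5 \right)} 12 = 0 \cdot \frac{5}{6} \cdot 5 \cdot 12 = 0 \cdot \frac{25}{6} \cdot 12 = 0 \cdot 12 = 0$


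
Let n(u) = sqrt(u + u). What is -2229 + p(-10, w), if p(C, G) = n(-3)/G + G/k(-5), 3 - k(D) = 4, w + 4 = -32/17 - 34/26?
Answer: -491020/221 - 221*I*sqrt(6)/1589 ≈ -2221.8 - 0.34068*I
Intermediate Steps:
w = -1589/221 (w = -4 + (-32/17 - 34/26) = -4 + (-32*1/17 - 34*1/26) = -4 + (-32/17 - 17/13) = -4 - 705/221 = -1589/221 ≈ -7.1900)
k(D) = -1 (k(D) = 3 - 1*4 = 3 - 4 = -1)
n(u) = sqrt(2)*sqrt(u) (n(u) = sqrt(2*u) = sqrt(2)*sqrt(u))
p(C, G) = -G + I*sqrt(6)/G (p(C, G) = (sqrt(2)*sqrt(-3))/G + G/(-1) = (sqrt(2)*(I*sqrt(3)))/G + G*(-1) = (I*sqrt(6))/G - G = I*sqrt(6)/G - G = -G + I*sqrt(6)/G)
-2229 + p(-10, w) = -2229 + (-1*(-1589/221) + I*sqrt(6)/(-1589/221)) = -2229 + (1589/221 + I*sqrt(6)*(-221/1589)) = -2229 + (1589/221 - 221*I*sqrt(6)/1589) = -491020/221 - 221*I*sqrt(6)/1589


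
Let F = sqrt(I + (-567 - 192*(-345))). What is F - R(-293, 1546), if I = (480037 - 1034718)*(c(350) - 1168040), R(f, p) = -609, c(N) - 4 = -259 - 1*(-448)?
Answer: 609 + 2*sqrt(161945651870) ≈ 8.0546e+5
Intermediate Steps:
c(N) = 193 (c(N) = 4 + (-259 - 1*(-448)) = 4 + (-259 + 448) = 4 + 189 = 193)
I = 647782541807 (I = (480037 - 1034718)*(193 - 1168040) = -554681*(-1167847) = 647782541807)
F = 2*sqrt(161945651870) (F = sqrt(647782541807 + (-567 - 192*(-345))) = sqrt(647782541807 + (-567 + 66240)) = sqrt(647782541807 + 65673) = sqrt(647782607480) = 2*sqrt(161945651870) ≈ 8.0485e+5)
F - R(-293, 1546) = 2*sqrt(161945651870) - 1*(-609) = 2*sqrt(161945651870) + 609 = 609 + 2*sqrt(161945651870)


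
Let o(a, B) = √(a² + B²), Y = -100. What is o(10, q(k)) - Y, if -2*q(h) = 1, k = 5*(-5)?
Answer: 100 + √401/2 ≈ 110.01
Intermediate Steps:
k = -25
q(h) = -½ (q(h) = -½*1 = -½)
o(a, B) = √(B² + a²)
o(10, q(k)) - Y = √((-½)² + 10²) - 1*(-100) = √(¼ + 100) + 100 = √(401/4) + 100 = √401/2 + 100 = 100 + √401/2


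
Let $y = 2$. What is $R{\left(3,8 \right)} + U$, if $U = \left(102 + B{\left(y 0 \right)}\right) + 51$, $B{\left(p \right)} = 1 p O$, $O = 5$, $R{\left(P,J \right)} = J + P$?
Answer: $164$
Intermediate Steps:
$B{\left(p \right)} = 5 p$ ($B{\left(p \right)} = 1 p 5 = p 5 = 5 p$)
$U = 153$ ($U = \left(102 + 5 \cdot 2 \cdot 0\right) + 51 = \left(102 + 5 \cdot 0\right) + 51 = \left(102 + 0\right) + 51 = 102 + 51 = 153$)
$R{\left(3,8 \right)} + U = \left(8 + 3\right) + 153 = 11 + 153 = 164$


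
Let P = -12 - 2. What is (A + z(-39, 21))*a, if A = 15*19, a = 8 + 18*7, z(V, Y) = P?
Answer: 36314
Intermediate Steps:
P = -14
z(V, Y) = -14
a = 134 (a = 8 + 126 = 134)
A = 285
(A + z(-39, 21))*a = (285 - 14)*134 = 271*134 = 36314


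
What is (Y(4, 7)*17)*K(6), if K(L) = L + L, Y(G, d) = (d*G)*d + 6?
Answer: 41208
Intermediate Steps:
Y(G, d) = 6 + G*d² (Y(G, d) = (G*d)*d + 6 = G*d² + 6 = 6 + G*d²)
K(L) = 2*L
(Y(4, 7)*17)*K(6) = ((6 + 4*7²)*17)*(2*6) = ((6 + 4*49)*17)*12 = ((6 + 196)*17)*12 = (202*17)*12 = 3434*12 = 41208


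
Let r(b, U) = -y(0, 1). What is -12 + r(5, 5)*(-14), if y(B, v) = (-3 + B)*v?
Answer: -54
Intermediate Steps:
y(B, v) = v*(-3 + B)
r(b, U) = 3 (r(b, U) = -(-3 + 0) = -(-3) = -1*(-3) = 3)
-12 + r(5, 5)*(-14) = -12 + 3*(-14) = -12 - 42 = -54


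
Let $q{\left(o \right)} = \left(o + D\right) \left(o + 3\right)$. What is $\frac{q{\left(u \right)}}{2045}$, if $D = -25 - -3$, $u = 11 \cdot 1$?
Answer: $- \frac{154}{2045} \approx -0.075306$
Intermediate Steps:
$u = 11$
$D = -22$ ($D = -25 + 3 = -22$)
$q{\left(o \right)} = \left(-22 + o\right) \left(3 + o\right)$ ($q{\left(o \right)} = \left(o - 22\right) \left(o + 3\right) = \left(-22 + o\right) \left(3 + o\right)$)
$\frac{q{\left(u \right)}}{2045} = \frac{-66 + 11^{2} - 209}{2045} = \left(-66 + 121 - 209\right) \frac{1}{2045} = \left(-154\right) \frac{1}{2045} = - \frac{154}{2045}$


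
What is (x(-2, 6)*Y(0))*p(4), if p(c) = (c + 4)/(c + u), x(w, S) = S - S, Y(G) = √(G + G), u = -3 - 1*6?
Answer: 0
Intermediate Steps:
u = -9 (u = -3 - 6 = -9)
Y(G) = √2*√G (Y(G) = √(2*G) = √2*√G)
x(w, S) = 0
p(c) = (4 + c)/(-9 + c) (p(c) = (c + 4)/(c - 9) = (4 + c)/(-9 + c))
(x(-2, 6)*Y(0))*p(4) = (0*(√2*√0))*((4 + 4)/(-9 + 4)) = (0*(√2*0))*(8/(-5)) = (0*0)*(-⅕*8) = 0*(-8/5) = 0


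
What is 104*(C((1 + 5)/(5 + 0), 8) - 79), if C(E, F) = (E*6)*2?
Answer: -33592/5 ≈ -6718.4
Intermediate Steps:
C(E, F) = 12*E (C(E, F) = (6*E)*2 = 12*E)
104*(C((1 + 5)/(5 + 0), 8) - 79) = 104*(12*((1 + 5)/(5 + 0)) - 79) = 104*(12*(6/5) - 79) = 104*(72/5 - 79) = 104*(-323/5) = -33592/5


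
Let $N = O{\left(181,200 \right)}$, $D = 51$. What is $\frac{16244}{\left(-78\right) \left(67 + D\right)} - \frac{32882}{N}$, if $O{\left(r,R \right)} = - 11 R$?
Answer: $\frac{33363641}{2531100} \approx 13.181$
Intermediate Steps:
$N = -2200$ ($N = \left(-11\right) 200 = -2200$)
$\frac{16244}{\left(-78\right) \left(67 + D\right)} - \frac{32882}{N} = \frac{16244}{\left(-78\right) \left(67 + 51\right)} - \frac{32882}{-2200} = \frac{16244}{\left(-78\right) 118} - - \frac{16441}{1100} = \frac{16244}{-9204} + \frac{16441}{1100} = 16244 \left(- \frac{1}{9204}\right) + \frac{16441}{1100} = - \frac{4061}{2301} + \frac{16441}{1100} = \frac{33363641}{2531100}$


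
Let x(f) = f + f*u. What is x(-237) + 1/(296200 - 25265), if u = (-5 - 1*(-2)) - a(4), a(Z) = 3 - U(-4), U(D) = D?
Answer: 577904356/270935 ≈ 2133.0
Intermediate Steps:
a(Z) = 7 (a(Z) = 3 - 1*(-4) = 3 + 4 = 7)
u = -10 (u = (-5 - 1*(-2)) - 1*7 = (-5 + 2) - 7 = -3 - 7 = -10)
x(f) = -9*f (x(f) = f + f*(-10) = f - 10*f = -9*f)
x(-237) + 1/(296200 - 25265) = -9*(-237) + 1/(296200 - 25265) = 2133 + 1/270935 = 577904356/270935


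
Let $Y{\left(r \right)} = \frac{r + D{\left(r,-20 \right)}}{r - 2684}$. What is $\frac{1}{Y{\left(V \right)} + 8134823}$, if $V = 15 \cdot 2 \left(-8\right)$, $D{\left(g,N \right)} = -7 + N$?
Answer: $\frac{2924}{23786222719} \approx 1.2293 \cdot 10^{-7}$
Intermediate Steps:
$V = -240$ ($V = 30 \left(-8\right) = -240$)
$Y{\left(r \right)} = \frac{-27 + r}{-2684 + r}$ ($Y{\left(r \right)} = \frac{r - 27}{r - 2684} = \frac{r - 27}{-2684 + r} = \frac{-27 + r}{-2684 + r}$)
$\frac{1}{Y{\left(V \right)} + 8134823} = \frac{1}{\frac{-27 - 240}{-2684 - 240} + 8134823} = \frac{1}{\frac{1}{-2924} \left(-267\right) + 8134823} = \frac{1}{\left(- \frac{1}{2924}\right) \left(-267\right) + 8134823} = \frac{1}{\frac{267}{2924} + 8134823} = \frac{1}{\frac{23786222719}{2924}} = \frac{2924}{23786222719}$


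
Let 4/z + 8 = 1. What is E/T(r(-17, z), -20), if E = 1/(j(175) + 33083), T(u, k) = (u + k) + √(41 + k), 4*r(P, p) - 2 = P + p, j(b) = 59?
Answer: -3122/2381236129 - 392*√21/7143708387 ≈ -1.5625e-6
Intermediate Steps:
z = -4/7 (z = 4/(-8 + 1) = 4/(-7) = 4*(-⅐) = -4/7 ≈ -0.57143)
r(P, p) = ½ + P/4 + p/4 (r(P, p) = ½ + (P + p)/4 = ½ + (P/4 + p/4) = ½ + P/4 + p/4)
T(u, k) = k + u + √(41 + k) (T(u, k) = (k + u) + √(41 + k) = k + u + √(41 + k))
E = 1/33142 (E = 1/(59 + 33083) = 1/33142 ≈ 3.0173e-5)
E/T(r(-17, z), -20) = 1/(33142*(-20 + (½ + (¼)*(-17) + (¼)*(-4/7)) + √(41 - 20))) = 1/(33142*(-20 + (½ - 17/4 - ⅐) + √21)) = 1/(33142*(-20 - 109/28 + √21)) = 1/(33142*(-669/28 + √21))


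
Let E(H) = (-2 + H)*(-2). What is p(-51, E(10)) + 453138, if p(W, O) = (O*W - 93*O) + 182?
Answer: 455624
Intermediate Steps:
E(H) = 4 - 2*H
p(W, O) = 182 - 93*O + O*W (p(W, O) = (-93*O + O*W) + 182 = 182 - 93*O + O*W)
p(-51, E(10)) + 453138 = (182 - 93*(4 - 2*10) + (4 - 2*10)*(-51)) + 453138 = (182 - 93*(4 - 20) + (4 - 20)*(-51)) + 453138 = (182 - 93*(-16) - 16*(-51)) + 453138 = (182 + 1488 + 816) + 453138 = 2486 + 453138 = 455624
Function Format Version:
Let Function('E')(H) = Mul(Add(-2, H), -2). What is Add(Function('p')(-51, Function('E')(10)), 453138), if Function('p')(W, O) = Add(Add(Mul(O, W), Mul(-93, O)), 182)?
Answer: 455624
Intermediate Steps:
Function('E')(H) = Add(4, Mul(-2, H))
Function('p')(W, O) = Add(182, Mul(-93, O), Mul(O, W)) (Function('p')(W, O) = Add(Add(Mul(-93, O), Mul(O, W)), 182) = Add(182, Mul(-93, O), Mul(O, W)))
Add(Function('p')(-51, Function('E')(10)), 453138) = Add(Add(182, Mul(-93, Add(4, Mul(-2, 10))), Mul(Add(4, Mul(-2, 10)), -51)), 453138) = Add(Add(182, Mul(-93, Add(4, -20)), Mul(Add(4, -20), -51)), 453138) = Add(Add(182, Mul(-93, -16), Mul(-16, -51)), 453138) = Add(Add(182, 1488, 816), 453138) = Add(2486, 453138) = 455624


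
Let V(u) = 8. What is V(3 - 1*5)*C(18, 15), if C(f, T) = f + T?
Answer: 264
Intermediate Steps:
C(f, T) = T + f
V(3 - 1*5)*C(18, 15) = 8*(15 + 18) = 8*33 = 264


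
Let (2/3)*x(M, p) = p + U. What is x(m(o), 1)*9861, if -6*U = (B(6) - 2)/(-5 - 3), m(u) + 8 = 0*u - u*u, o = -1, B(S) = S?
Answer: 128193/8 ≈ 16024.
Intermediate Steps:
m(u) = -8 - u² (m(u) = -8 + (0*u - u*u) = -8 + (0 - u²) = -8 - u²)
U = 1/12 (U = -(6 - 2)/(6*(-5 - 3)) = -2/(3*(-8)) = -2*(-1)/(3*8) = -⅙*(-½) = 1/12 ≈ 0.083333)
x(M, p) = ⅛ + 3*p/2 (x(M, p) = 3*(p + 1/12)/2 = 3*(1/12 + p)/2 = ⅛ + 3*p/2)
x(m(o), 1)*9861 = (⅛ + (3/2)*1)*9861 = (⅛ + 3/2)*9861 = (13/8)*9861 = 128193/8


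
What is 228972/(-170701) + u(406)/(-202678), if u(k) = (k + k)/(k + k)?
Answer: -46407757717/34597337278 ≈ -1.3414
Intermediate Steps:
u(k) = 1 (u(k) = (2*k)/((2*k)) = (2*k)*(1/(2*k)) = 1)
228972/(-170701) + u(406)/(-202678) = 228972/(-170701) + 1/(-202678) = 228972*(-1/170701) + 1*(-1/202678) = -228972/170701 - 1/202678 = -46407757717/34597337278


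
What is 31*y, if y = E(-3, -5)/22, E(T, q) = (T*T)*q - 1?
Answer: -713/11 ≈ -64.818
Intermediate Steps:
E(T, q) = -1 + q*T² (E(T, q) = T²*q - 1 = q*T² - 1 = -1 + q*T²)
y = -23/11 (y = (-1 - 5*(-3)²)/22 = (-1 - 5*9)*(1/22) = (-1 - 45)*(1/22) = -46*1/22 = -23/11 ≈ -2.0909)
31*y = 31*(-23/11) = -713/11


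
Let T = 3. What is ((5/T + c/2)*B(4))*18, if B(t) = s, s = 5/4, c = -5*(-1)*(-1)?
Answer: -75/4 ≈ -18.750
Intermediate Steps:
c = -5 (c = 5*(-1) = -5)
s = 5/4 (s = 5*(¼) = 5/4 ≈ 1.2500)
B(t) = 5/4
((5/T + c/2)*B(4))*18 = ((5/3 - 5/2)*(5/4))*18 = -⅚*5/4*18 = -25/24*18 = -75/4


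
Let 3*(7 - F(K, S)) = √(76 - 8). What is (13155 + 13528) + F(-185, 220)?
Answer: 26690 - 2*√17/3 ≈ 26687.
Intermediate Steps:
F(K, S) = 7 - 2*√17/3 (F(K, S) = 7 - √(76 - 8)/3 = 7 - 2*√17/3)
(13155 + 13528) + F(-185, 220) = (13155 + 13528) + (7 - 2*√17/3) = 26683 + (7 - 2*√17/3) = 26690 - 2*√17/3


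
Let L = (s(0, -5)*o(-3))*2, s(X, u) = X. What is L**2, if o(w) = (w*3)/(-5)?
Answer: 0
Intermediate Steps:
o(w) = -3*w/5 (o(w) = (3*w)*(-1/5) = -3*w/5)
L = 0 (L = (0*(-3/5*(-3)))*2 = (0*(9/5))*2 = 0*2 = 0)
L**2 = 0**2 = 0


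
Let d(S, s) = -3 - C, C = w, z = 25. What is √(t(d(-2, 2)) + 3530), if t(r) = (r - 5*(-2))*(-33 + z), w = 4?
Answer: √3506 ≈ 59.211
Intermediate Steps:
C = 4
d(S, s) = -7 (d(S, s) = -3 - 1*4 = -3 - 4 = -7)
t(r) = -80 - 8*r (t(r) = (r - 5*(-2))*(-33 + 25) = (r + 10)*(-8) = (10 + r)*(-8) = -80 - 8*r)
√(t(d(-2, 2)) + 3530) = √((-80 - 8*(-7)) + 3530) = √((-80 + 56) + 3530) = √(-24 + 3530) = √3506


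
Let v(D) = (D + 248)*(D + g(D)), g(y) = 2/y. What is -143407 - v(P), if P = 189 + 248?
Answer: -193483994/437 ≈ -4.4276e+5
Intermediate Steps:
P = 437
v(D) = (248 + D)*(D + 2/D) (v(D) = (D + 248)*(D + 2/D) = (248 + D)*(D + 2/D))
-143407 - v(P) = -143407 - (2 + 437² + 248*437 + 496/437) = -143407 - (2 + 190969 + 108376 + 496*(1/437)) = -143407 - (2 + 190969 + 108376 + 496/437) = -143407 - 1*130815135/437 = -143407 - 130815135/437 = -193483994/437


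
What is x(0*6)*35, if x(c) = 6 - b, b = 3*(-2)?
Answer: 420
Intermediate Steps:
b = -6
x(c) = 12 (x(c) = 6 - 1*(-6) = 6 + 6 = 12)
x(0*6)*35 = 12*35 = 420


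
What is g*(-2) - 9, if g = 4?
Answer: -17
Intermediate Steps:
g*(-2) - 9 = 4*(-2) - 9 = -8 - 9 = -17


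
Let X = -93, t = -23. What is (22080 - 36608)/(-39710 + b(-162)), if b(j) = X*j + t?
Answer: 14528/24667 ≈ 0.58897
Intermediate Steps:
b(j) = -23 - 93*j (b(j) = -93*j - 23 = -23 - 93*j)
(22080 - 36608)/(-39710 + b(-162)) = (22080 - 36608)/(-39710 + (-23 - 93*(-162))) = -14528/(-39710 + (-23 + 15066)) = -14528/(-39710 + 15043) = -14528/(-24667) = -14528*(-1/24667) = 14528/24667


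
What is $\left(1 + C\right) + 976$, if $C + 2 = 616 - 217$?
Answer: $1374$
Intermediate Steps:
$C = 397$ ($C = -2 + \left(616 - 217\right) = -2 + 399 = 397$)
$\left(1 + C\right) + 976 = \left(1 + 397\right) + 976 = 398 + 976 = 1374$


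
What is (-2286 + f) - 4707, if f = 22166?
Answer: 15173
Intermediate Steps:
(-2286 + f) - 4707 = (-2286 + 22166) - 4707 = 19880 - 4707 = 15173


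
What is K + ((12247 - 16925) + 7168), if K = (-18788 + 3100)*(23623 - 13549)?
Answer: -158038422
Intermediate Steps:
K = -158040912 (K = -15688*10074 = -158040912)
K + ((12247 - 16925) + 7168) = -158040912 + ((12247 - 16925) + 7168) = -158040912 + (-4678 + 7168) = -158040912 + 2490 = -158038422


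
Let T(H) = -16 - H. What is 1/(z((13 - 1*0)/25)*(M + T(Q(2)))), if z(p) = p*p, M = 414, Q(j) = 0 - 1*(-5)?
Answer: 625/66417 ≈ 0.0094102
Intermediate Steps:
Q(j) = 5 (Q(j) = 0 + 5 = 5)
z(p) = p**2
1/(z((13 - 1*0)/25)*(M + T(Q(2)))) = 1/(((13 - 1*0)/25)**2*(414 + (-16 - 1*5))) = 1/(((13 + 0)*(1/25))**2*(414 + (-16 - 5))) = 1/((13*(1/25))**2*(414 - 21)) = 1/((13/25)**2*393) = 1/((169/625)*393) = 1/(66417/625) = 625/66417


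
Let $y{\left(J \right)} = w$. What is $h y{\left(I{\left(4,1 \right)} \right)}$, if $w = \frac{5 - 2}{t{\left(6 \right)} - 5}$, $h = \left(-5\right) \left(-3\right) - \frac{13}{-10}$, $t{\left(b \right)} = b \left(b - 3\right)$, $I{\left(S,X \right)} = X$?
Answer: $\frac{489}{130} \approx 3.7615$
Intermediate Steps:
$t{\left(b \right)} = b \left(-3 + b\right)$
$h = \frac{163}{10}$ ($h = 15 - - \frac{13}{10} = 15 + \frac{13}{10} = \frac{163}{10} \approx 16.3$)
$w = \frac{3}{13}$ ($w = \frac{5 - 2}{6 \left(-3 + 6\right) - 5} = \frac{3}{6 \cdot 3 - 5} = \frac{3}{18 - 5} = \frac{3}{13} \approx 0.23077$)
$y{\left(J \right)} = \frac{3}{13}$
$h y{\left(I{\left(4,1 \right)} \right)} = \frac{163}{10} \cdot \frac{3}{13} = \frac{489}{130}$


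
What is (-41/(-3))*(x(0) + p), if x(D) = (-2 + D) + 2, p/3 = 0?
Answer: 0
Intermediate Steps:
p = 0 (p = 3*0 = 0)
x(D) = D
(-41/(-3))*(x(0) + p) = (-41/(-3))*(0 + 0) = -41*(-⅓)*0 = (41/3)*0 = 0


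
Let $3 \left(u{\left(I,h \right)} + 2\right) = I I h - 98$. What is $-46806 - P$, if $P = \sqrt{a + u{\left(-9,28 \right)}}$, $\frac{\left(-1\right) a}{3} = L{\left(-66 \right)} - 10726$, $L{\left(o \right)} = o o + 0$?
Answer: $-46806 - \frac{\sqrt{178482}}{3} \approx -46947.0$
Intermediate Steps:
$L{\left(o \right)} = o^{2}$ ($L{\left(o \right)} = o^{2} + 0 = o^{2}$)
$u{\left(I,h \right)} = - \frac{104}{3} + \frac{h I^{2}}{3}$ ($u{\left(I,h \right)} = -2 + \frac{I I h - 98}{3} = -2 + \frac{I^{2} h - 98}{3} = -2 + \frac{h I^{2} - 98}{3} = -2 + \frac{-98 + h I^{2}}{3} = -2 + \left(- \frac{98}{3} + \frac{h I^{2}}{3}\right) = - \frac{104}{3} + \frac{h I^{2}}{3}$)
$a = 19110$ ($a = - 3 \left(\left(-66\right)^{2} - 10726\right) = - 3 \left(4356 - 10726\right) = \left(-3\right) \left(-6370\right) = 19110$)
$P = \frac{\sqrt{178482}}{3}$ ($P = \sqrt{19110 - \left(\frac{104}{3} - \frac{28 \left(-9\right)^{2}}{3}\right)} = \sqrt{19110 - \left(\frac{104}{3} - 756\right)} = \sqrt{19110 + \left(- \frac{104}{3} + 756\right)} = \sqrt{19110 + \frac{2164}{3}} = \sqrt{\frac{59494}{3}} = \frac{\sqrt{178482}}{3} \approx 140.82$)
$-46806 - P = -46806 - \frac{\sqrt{178482}}{3}$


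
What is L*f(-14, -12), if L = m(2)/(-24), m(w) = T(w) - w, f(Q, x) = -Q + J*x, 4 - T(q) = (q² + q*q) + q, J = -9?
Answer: 122/3 ≈ 40.667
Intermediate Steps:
T(q) = 4 - q - 2*q² (T(q) = 4 - ((q² + q*q) + q) = 4 - ((q² + q²) + q) = 4 - (2*q² + q) = 4 - (q + 2*q²) = 4 + (-q - 2*q²) = 4 - q - 2*q²)
f(Q, x) = -Q - 9*x
m(w) = 4 - 2*w - 2*w² (m(w) = (4 - w - 2*w²) - w = 4 - 2*w - 2*w²)
L = ⅓ (L = (4 - 2*2 - 2*2²)/(-24) = (4 - 4 - 2*4)*(-1/24) = (4 - 4 - 8)*(-1/24) = -8*(-1/24) = ⅓ ≈ 0.33333)
L*f(-14, -12) = (-1*(-14) - 9*(-12))/3 = (14 + 108)/3 = (⅓)*122 = 122/3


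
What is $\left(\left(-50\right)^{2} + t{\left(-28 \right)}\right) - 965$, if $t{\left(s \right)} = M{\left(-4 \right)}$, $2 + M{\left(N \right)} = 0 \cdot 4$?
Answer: $1533$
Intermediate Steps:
$M{\left(N \right)} = -2$ ($M{\left(N \right)} = -2 + 0 \cdot 4 = -2 + 0 = -2$)
$t{\left(s \right)} = -2$
$\left(\left(-50\right)^{2} + t{\left(-28 \right)}\right) - 965 = \left(\left(-50\right)^{2} - 2\right) - 965 = \left(2500 - 2\right) - 965 = 2498 - 965 = 1533$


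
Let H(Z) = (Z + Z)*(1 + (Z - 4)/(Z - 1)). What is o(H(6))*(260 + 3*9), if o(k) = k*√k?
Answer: 48216*√105/25 ≈ 19763.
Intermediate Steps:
H(Z) = 2*Z*(1 + (-4 + Z)/(-1 + Z)) (H(Z) = (2*Z)*(1 + (-4 + Z)/(-1 + Z)) = 2*Z*(1 + (-4 + Z)/(-1 + Z)))
o(k) = k^(3/2)
o(H(6))*(260 + 3*9) = (2*6*(-5 + 2*6)/(-1 + 6))^(3/2)*(260 + 3*9) = (2*6*(-5 + 12)/5)^(3/2)*(260 + 27) = (2*6*(⅕)*7)^(3/2)*287 = (84/5)^(3/2)*287 = (168*√105/25)*287 = 48216*√105/25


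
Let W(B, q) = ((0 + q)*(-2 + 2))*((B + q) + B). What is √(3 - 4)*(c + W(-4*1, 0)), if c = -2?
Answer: -2*I ≈ -2.0*I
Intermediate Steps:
W(B, q) = 0 (W(B, q) = (q*0)*(q + 2*B) = 0*(q + 2*B) = 0)
√(3 - 4)*(c + W(-4*1, 0)) = √(3 - 4)*(-2 + 0) = √(-1)*(-2) = I*(-2) = -2*I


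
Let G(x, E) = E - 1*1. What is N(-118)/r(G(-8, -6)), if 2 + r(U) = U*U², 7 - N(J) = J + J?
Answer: -81/115 ≈ -0.70435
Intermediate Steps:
N(J) = 7 - 2*J (N(J) = 7 - (J + J) = 7 - 2*J)
G(x, E) = -1 + E (G(x, E) = E - 1 = -1 + E)
r(U) = -2 + U³ (r(U) = -2 + U*U² = -2 + U³)
N(-118)/r(G(-8, -6)) = (7 - 2*(-118))/(-2 + (-1 - 6)³) = (7 + 236)/(-2 + (-7)³) = 243/(-2 - 343) = 243/(-345) = 243*(-1/345) = -81/115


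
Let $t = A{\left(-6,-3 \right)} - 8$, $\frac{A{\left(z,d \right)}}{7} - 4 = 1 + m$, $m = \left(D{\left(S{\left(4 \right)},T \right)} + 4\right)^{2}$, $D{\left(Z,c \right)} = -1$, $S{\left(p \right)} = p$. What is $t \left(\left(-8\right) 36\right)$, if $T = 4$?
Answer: $-25920$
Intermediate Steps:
$m = 9$ ($m = \left(-1 + 4\right)^{2} = 3^{2} = 9$)
$A{\left(z,d \right)} = 98$ ($A{\left(z,d \right)} = 28 + 7 \left(1 + 9\right) = 28 + 7 \cdot 10 = 28 + 70 = 98$)
$t = 90$ ($t = 98 - 8 = 90$)
$t \left(\left(-8\right) 36\right) = 90 \left(\left(-8\right) 36\right) = 90 \left(-288\right) = -25920$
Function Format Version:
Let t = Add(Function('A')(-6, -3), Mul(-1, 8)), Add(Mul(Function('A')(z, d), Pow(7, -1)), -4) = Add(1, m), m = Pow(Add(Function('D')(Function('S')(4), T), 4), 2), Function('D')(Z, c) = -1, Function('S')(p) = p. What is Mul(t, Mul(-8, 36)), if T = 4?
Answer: -25920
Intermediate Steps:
m = 9 (m = Pow(Add(-1, 4), 2) = Pow(3, 2) = 9)
Function('A')(z, d) = 98 (Function('A')(z, d) = Add(28, Mul(7, Add(1, 9))) = Add(28, Mul(7, 10)) = Add(28, 70) = 98)
t = 90 (t = Add(98, Mul(-1, 8)) = Add(98, -8) = 90)
Mul(t, Mul(-8, 36)) = Mul(90, Mul(-8, 36)) = Mul(90, -288) = -25920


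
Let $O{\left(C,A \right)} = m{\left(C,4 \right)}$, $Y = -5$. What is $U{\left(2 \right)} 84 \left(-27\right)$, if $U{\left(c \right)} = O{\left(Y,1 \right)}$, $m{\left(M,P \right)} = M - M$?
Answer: $0$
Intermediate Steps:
$m{\left(M,P \right)} = 0$
$O{\left(C,A \right)} = 0$
$U{\left(c \right)} = 0$
$U{\left(2 \right)} 84 \left(-27\right) = 0 \cdot 84 \left(-27\right) = 0 \left(-27\right) = 0$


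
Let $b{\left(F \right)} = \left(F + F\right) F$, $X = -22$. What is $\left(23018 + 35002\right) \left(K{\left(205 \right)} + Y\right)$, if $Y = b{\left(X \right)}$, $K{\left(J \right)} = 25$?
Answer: $57613860$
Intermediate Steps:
$b{\left(F \right)} = 2 F^{2}$ ($b{\left(F \right)} = 2 F F = 2 F^{2}$)
$Y = 968$ ($Y = 2 \left(-22\right)^{2} = 2 \cdot 484 = 968$)
$\left(23018 + 35002\right) \left(K{\left(205 \right)} + Y\right) = \left(23018 + 35002\right) \left(25 + 968\right) = 58020 \cdot 993 = 57613860$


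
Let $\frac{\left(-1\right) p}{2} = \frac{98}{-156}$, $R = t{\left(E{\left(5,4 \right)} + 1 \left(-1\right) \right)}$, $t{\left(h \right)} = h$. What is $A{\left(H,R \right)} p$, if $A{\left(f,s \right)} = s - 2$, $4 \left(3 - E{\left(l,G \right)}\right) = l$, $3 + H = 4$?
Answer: $- \frac{245}{156} \approx -1.5705$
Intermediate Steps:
$H = 1$ ($H = -3 + 4 = 1$)
$E{\left(l,G \right)} = 3 - \frac{l}{4}$
$R = \frac{3}{4}$ ($R = \left(3 - \frac{5}{4}\right) + 1 \left(-1\right) = \left(3 - \frac{5}{4}\right) - 1 = \frac{7}{4} - 1 = \frac{3}{4} \approx 0.75$)
$A{\left(f,s \right)} = -2 + s$
$p = \frac{49}{39}$ ($p = - 2 \frac{98}{-156} = - 2 \cdot 98 \left(- \frac{1}{156}\right) = \left(-2\right) \left(- \frac{49}{78}\right) = \frac{49}{39} \approx 1.2564$)
$A{\left(H,R \right)} p = \left(-2 + \frac{3}{4}\right) \frac{49}{39} = \left(- \frac{5}{4}\right) \frac{49}{39} = - \frac{245}{156}$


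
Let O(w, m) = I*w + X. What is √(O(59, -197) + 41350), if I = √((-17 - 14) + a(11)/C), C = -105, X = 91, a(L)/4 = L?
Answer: √(456887025 + 6195*I*√346395)/105 ≈ 203.57 + 0.81227*I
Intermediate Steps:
a(L) = 4*L
I = I*√346395/105 (I = √((-17 - 14) + (4*11)/(-105)) = √(-31 + 44*(-1/105)) = √(-31 - 44/105) = √(-3299/105) = I*√346395/105 ≈ 5.6053*I)
O(w, m) = 91 + I*w*√346395/105 (O(w, m) = (I*√346395/105)*w + 91 = I*w*√346395/105 + 91 = 91 + I*w*√346395/105)
√(O(59, -197) + 41350) = √((91 + (1/105)*I*59*√346395) + 41350) = √((91 + 59*I*√346395/105) + 41350) = √(41441 + 59*I*√346395/105)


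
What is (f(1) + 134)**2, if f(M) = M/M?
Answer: 18225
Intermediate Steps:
f(M) = 1
(f(1) + 134)**2 = (1 + 134)**2 = 135**2 = 18225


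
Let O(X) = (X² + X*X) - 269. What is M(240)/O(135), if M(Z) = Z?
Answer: 240/36181 ≈ 0.0066333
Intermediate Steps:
O(X) = -269 + 2*X² (O(X) = (X² + X²) - 269 = 2*X² - 269 = -269 + 2*X²)
M(240)/O(135) = 240/(-269 + 2*135²) = 240/(-269 + 2*18225) = 240/(-269 + 36450) = 240/36181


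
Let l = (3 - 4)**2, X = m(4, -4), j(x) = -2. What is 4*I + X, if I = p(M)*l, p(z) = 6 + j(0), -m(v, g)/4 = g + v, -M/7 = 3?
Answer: 16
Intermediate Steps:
M = -21 (M = -7*3 = -21)
m(v, g) = -4*g - 4*v (m(v, g) = -4*(g + v) = -4*g - 4*v)
p(z) = 4 (p(z) = 6 - 2 = 4)
X = 0 (X = -4*(-4) - 4*4 = 16 - 16 = 0)
l = 1 (l = (-1)**2 = 1)
I = 4 (I = 4*1 = 4)
4*I + X = 4*4 + 0 = 16 + 0 = 16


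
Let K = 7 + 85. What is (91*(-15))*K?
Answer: -125580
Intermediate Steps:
K = 92
(91*(-15))*K = (91*(-15))*92 = -1365*92 = -125580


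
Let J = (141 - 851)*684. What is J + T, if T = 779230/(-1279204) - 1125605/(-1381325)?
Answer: -85812379989975333/176699646530 ≈ -4.8564e+5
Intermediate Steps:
J = -485640 (J = -710*684 = -485640)
T = 36350853867/176699646530 (T = 779230*(-1/1279204) - 1125605*(-1/1381325) = -389615/639602 + 225121/276265 = 36350853867/176699646530 ≈ 0.20572)
J + T = -485640 + 36350853867/176699646530 = -85812379989975333/176699646530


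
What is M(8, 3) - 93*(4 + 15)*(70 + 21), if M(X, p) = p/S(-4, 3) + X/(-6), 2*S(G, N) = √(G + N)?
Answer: -482395/3 - 6*I ≈ -1.608e+5 - 6.0*I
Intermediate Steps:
S(G, N) = √(G + N)/2
M(X, p) = -X/6 - 2*I*p (M(X, p) = p/((√(-4 + 3)/2)) + X/(-6) = p/((√(-1)/2)) + X*(-⅙) = p/((I/2)) - X/6 = p*(-2*I) - X/6 = -2*I*p - X/6 = -X/6 - 2*I*p)
M(8, 3) - 93*(4 + 15)*(70 + 21) = (-⅙*8 - 2*I*3) - 93*(4 + 15)*(70 + 21) = (-4/3 - 6*I) - 1767*91 = (-4/3 - 6*I) - 93*1729 = (-4/3 - 6*I) - 160797 = -482395/3 - 6*I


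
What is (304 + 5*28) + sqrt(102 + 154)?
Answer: 460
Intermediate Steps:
(304 + 5*28) + sqrt(102 + 154) = (304 + 140) + sqrt(256) = 444 + 16 = 460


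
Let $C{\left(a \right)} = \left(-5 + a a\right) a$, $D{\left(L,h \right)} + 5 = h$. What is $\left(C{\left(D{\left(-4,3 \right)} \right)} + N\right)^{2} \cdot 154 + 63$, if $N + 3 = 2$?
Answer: $217$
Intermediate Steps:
$D{\left(L,h \right)} = -5 + h$
$N = -1$ ($N = -3 + 2 = -1$)
$C{\left(a \right)} = a \left(-5 + a^{2}\right)$ ($C{\left(a \right)} = \left(-5 + a^{2}\right) a = a \left(-5 + a^{2}\right)$)
$\left(C{\left(D{\left(-4,3 \right)} \right)} + N\right)^{2} \cdot 154 + 63 = \left(\left(-5 + 3\right) \left(-5 + \left(-5 + 3\right)^{2}\right) - 1\right)^{2} \cdot 154 + 63 = \left(- 2 \left(-5 + \left(-2\right)^{2}\right) - 1\right)^{2} \cdot 154 + 63 = \left(- 2 \left(-5 + 4\right) - 1\right)^{2} \cdot 154 + 63 = \left(\left(-2\right) \left(-1\right) - 1\right)^{2} \cdot 154 + 63 = \left(2 - 1\right)^{2} \cdot 154 + 63 = 1^{2} \cdot 154 + 63 = 1 \cdot 154 + 63 = 154 + 63 = 217$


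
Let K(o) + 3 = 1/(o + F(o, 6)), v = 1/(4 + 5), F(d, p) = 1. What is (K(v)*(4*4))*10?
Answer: -336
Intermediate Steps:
v = ⅑ (v = 1/9 = ⅑ ≈ 0.11111)
K(o) = -3 + 1/(1 + o) (K(o) = -3 + 1/(o + 1) = -3 + 1/(1 + o))
(K(v)*(4*4))*10 = (((-2 - 3*⅑)/(1 + ⅑))*(4*4))*10 = (((-2 - ⅓)/(10/9))*16)*10 = (((9/10)*(-7/3))*16)*10 = -21/10*16*10 = -168/5*10 = -336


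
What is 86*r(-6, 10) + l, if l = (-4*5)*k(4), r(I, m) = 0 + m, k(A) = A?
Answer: 780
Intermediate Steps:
r(I, m) = m
l = -80 (l = -4*5*4 = -20*4 = -80)
86*r(-6, 10) + l = 86*10 - 80 = 860 - 80 = 780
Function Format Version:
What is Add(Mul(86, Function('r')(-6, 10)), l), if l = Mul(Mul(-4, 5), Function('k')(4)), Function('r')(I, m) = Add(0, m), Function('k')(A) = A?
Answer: 780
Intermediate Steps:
Function('r')(I, m) = m
l = -80 (l = Mul(Mul(-4, 5), 4) = Mul(-20, 4) = -80)
Add(Mul(86, Function('r')(-6, 10)), l) = Add(Mul(86, 10), -80) = Add(860, -80) = 780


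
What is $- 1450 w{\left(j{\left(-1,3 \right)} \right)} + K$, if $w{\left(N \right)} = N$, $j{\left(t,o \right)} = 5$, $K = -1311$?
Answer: $-8561$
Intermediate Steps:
$- 1450 w{\left(j{\left(-1,3 \right)} \right)} + K = \left(-1450\right) 5 - 1311 = -7250 - 1311 = -8561$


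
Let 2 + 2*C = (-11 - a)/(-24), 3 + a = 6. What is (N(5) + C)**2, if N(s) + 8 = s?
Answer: 7921/576 ≈ 13.752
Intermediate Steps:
a = 3 (a = -3 + 6 = 3)
N(s) = -8 + s
C = -17/24 (C = -1 + ((-11 - 1*3)/(-24))/2 = -1 + ((-11 - 3)*(-1/24))/2 = -1 + (-14*(-1/24))/2 = -1 + (1/2)*(7/12) = -1 + 7/24 = -17/24 ≈ -0.70833)
(N(5) + C)**2 = ((-8 + 5) - 17/24)**2 = (-3 - 17/24)**2 = (-89/24)**2 = 7921/576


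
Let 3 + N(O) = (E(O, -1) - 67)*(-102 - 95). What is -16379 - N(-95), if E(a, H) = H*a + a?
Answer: -29575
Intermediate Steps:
E(a, H) = a + H*a
N(O) = 13196 (N(O) = -3 + (O*(1 - 1) - 67)*(-102 - 95) = -3 + (O*0 - 67)*(-197) = -3 + (0 - 67)*(-197) = -3 - 67*(-197) = -3 + 13199 = 13196)
-16379 - N(-95) = -16379 - 1*13196 = -16379 - 13196 = -29575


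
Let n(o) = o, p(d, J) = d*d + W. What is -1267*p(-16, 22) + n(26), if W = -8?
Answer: -314190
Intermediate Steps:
p(d, J) = -8 + d² (p(d, J) = d*d - 8 = d² - 8 = -8 + d²)
-1267*p(-16, 22) + n(26) = -1267*(-8 + (-16)²) + 26 = -1267*(-8 + 256) + 26 = -1267*248 + 26 = -314216 + 26 = -314190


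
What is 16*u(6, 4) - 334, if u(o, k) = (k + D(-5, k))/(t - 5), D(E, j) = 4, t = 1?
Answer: -366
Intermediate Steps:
u(o, k) = -1 - k/4 (u(o, k) = (k + 4)/(1 - 5) = (4 + k)/(-4) = (4 + k)*(-¼) = -1 - k/4)
16*u(6, 4) - 334 = 16*(-1 - ¼*4) - 334 = 16*(-1 - 1) - 334 = 16*(-2) - 334 = -32 - 334 = -366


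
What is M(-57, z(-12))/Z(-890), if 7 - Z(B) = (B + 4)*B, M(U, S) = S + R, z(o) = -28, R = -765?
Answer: 793/788533 ≈ 0.0010057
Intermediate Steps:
M(U, S) = -765 + S (M(U, S) = S - 765 = -765 + S)
Z(B) = 7 - B*(4 + B) (Z(B) = 7 - (B + 4)*B = 7 - (4 + B)*B = 7 - B*(4 + B))
M(-57, z(-12))/Z(-890) = (-765 - 28)/(7 - 1*(-890)**2 - 4*(-890)) = -793/(7 - 1*792100 + 3560) = -793/(7 - 792100 + 3560) = -793/(-788533) = -793*(-1/788533) = 793/788533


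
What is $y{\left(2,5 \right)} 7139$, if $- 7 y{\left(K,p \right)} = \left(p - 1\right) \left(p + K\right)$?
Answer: $-28556$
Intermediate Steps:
$y{\left(K,p \right)} = - \frac{\left(-1 + p\right) \left(K + p\right)}{7}$ ($y{\left(K,p \right)} = - \frac{\left(p - 1\right) \left(p + K\right)}{7} = - \frac{\left(-1 + p\right) \left(K + p\right)}{7}$)
$y{\left(2,5 \right)} 7139 = \left(- \frac{5^{2}}{7} + \frac{1}{7} \cdot 2 + \frac{1}{7} \cdot 5 - \frac{2}{7} \cdot 5\right) 7139 = \left(\left(- \frac{1}{7}\right) 25 + \frac{2}{7} + \frac{5}{7} - \frac{10}{7}\right) 7139 = \left(- \frac{25}{7} + \frac{2}{7} + \frac{5}{7} - \frac{10}{7}\right) 7139 = \left(-4\right) 7139 = -28556$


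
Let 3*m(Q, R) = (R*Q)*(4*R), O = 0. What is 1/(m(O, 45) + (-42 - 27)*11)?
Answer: -1/759 ≈ -0.0013175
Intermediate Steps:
m(Q, R) = 4*Q*R²/3 (m(Q, R) = ((R*Q)*(4*R))/3 = ((Q*R)*(4*R))/3 = (4*Q*R²)/3 = 4*Q*R²/3)
1/(m(O, 45) + (-42 - 27)*11) = 1/((4/3)*0*45² + (-42 - 27)*11) = 1/((4/3)*0*2025 - 69*11) = 1/(0 - 759) = 1/(-759) = -1/759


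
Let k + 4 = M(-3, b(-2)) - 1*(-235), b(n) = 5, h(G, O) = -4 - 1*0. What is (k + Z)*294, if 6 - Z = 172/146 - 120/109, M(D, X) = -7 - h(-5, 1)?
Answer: 547229256/7957 ≈ 68773.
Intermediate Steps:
h(G, O) = -4 (h(G, O) = -4 + 0 = -4)
M(D, X) = -3 (M(D, X) = -7 - 1*(-4) = -7 + 4 = -3)
k = 228 (k = -4 + (-3 - 1*(-235)) = -4 + (-3 + 235) = -4 + 232 = 228)
Z = 47128/7957 (Z = 6 - (172/146 - 120/109) = 6 - (172*(1/146) - 120*1/109) = 6 - (86/73 - 120/109) = 6 - 1*614/7957 = 6 - 614/7957 = 47128/7957 ≈ 5.9228)
(k + Z)*294 = (228 + 47128/7957)*294 = (1861324/7957)*294 = 547229256/7957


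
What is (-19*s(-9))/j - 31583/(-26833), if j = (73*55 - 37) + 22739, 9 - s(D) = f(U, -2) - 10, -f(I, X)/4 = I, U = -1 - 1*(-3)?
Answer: 830037682/716897261 ≈ 1.1578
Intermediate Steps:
U = 2 (U = -1 + 3 = 2)
f(I, X) = -4*I
s(D) = 27 (s(D) = 9 - (-4*2 - 10) = 9 - (-8 - 10) = 9 - 1*(-18) = 9 + 18 = 27)
j = 26717 (j = (4015 - 37) + 22739 = 3978 + 22739 = 26717)
(-19*s(-9))/j - 31583/(-26833) = -19*27/26717 - 31583/(-26833) = -513*1/26717 - 31583*(-1/26833) = -513/26717 + 31583/26833 = 830037682/716897261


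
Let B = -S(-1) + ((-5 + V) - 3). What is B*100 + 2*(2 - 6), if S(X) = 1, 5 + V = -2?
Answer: -1608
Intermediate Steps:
V = -7 (V = -5 - 2 = -7)
B = -16 (B = -1*1 + ((-5 - 7) - 3) = -1 + (-12 - 3) = -1 - 15 = -16)
B*100 + 2*(2 - 6) = -16*100 + 2*(2 - 6) = -1600 + 2*(-4) = -1600 - 8 = -1608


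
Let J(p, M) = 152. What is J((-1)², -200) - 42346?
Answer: -42194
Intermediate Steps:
J((-1)², -200) - 42346 = 152 - 42346 = -42194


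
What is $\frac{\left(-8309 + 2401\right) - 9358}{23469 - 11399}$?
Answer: $- \frac{449}{355} \approx -1.2648$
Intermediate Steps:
$\frac{\left(-8309 + 2401\right) - 9358}{23469 - 11399} = \frac{-5908 - 9358}{12070} = \left(-15266\right) \frac{1}{12070} = - \frac{449}{355}$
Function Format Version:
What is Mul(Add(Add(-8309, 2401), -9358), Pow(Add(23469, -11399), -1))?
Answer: Rational(-449, 355) ≈ -1.2648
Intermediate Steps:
Mul(Add(Add(-8309, 2401), -9358), Pow(Add(23469, -11399), -1)) = Mul(Add(-5908, -9358), Pow(12070, -1)) = Mul(-15266, Rational(1, 12070)) = Rational(-449, 355)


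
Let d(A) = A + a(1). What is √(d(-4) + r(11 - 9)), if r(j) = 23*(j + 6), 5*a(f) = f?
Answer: √4505/5 ≈ 13.424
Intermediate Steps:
a(f) = f/5
r(j) = 138 + 23*j (r(j) = 23*(6 + j) = 138 + 23*j)
d(A) = ⅕ + A (d(A) = A + (⅕)*1 = A + ⅕ = ⅕ + A)
√(d(-4) + r(11 - 9)) = √((⅕ - 4) + (138 + 23*(11 - 9))) = √(-19/5 + (138 + 23*2)) = √(-19/5 + (138 + 46)) = √(-19/5 + 184) = √(901/5) = √4505/5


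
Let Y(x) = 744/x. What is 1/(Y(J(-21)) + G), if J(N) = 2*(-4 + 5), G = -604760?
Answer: -1/604388 ≈ -1.6546e-6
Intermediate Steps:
J(N) = 2 (J(N) = 2*1 = 2)
1/(Y(J(-21)) + G) = 1/(744/2 - 604760) = 1/(744*(1/2) - 604760) = 1/(372 - 604760) = 1/(-604388) = -1/604388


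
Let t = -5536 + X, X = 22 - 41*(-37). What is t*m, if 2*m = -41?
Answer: 163877/2 ≈ 81939.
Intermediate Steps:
m = -41/2 (m = (½)*(-41) = -41/2 ≈ -20.500)
X = 1539 (X = 22 + 1517 = 1539)
t = -3997 (t = -5536 + 1539 = -3997)
t*m = -3997*(-41/2) = 163877/2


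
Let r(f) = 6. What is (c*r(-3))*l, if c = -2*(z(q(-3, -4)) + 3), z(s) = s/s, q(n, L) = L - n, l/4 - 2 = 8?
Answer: -1920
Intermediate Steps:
l = 40 (l = 8 + 4*8 = 8 + 32 = 40)
z(s) = 1
c = -8 (c = -2*(1 + 3) = -2*4 = -8)
(c*r(-3))*l = -8*6*40 = -48*40 = -1920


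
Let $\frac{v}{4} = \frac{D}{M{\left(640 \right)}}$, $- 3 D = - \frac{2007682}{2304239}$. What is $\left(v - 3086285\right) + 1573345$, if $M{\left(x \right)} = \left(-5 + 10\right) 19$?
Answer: $- \frac{993559967477372}{656708115} \approx -1.5129 \cdot 10^{6}$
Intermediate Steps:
$M{\left(x \right)} = 95$ ($M{\left(x \right)} = 5 \cdot 19 = 95$)
$D = \frac{2007682}{6912717}$ ($D = - \frac{\left(-2007682\right) \frac{1}{2304239}}{3} = \left(- \frac{1}{3}\right) \left(- \frac{2007682}{2304239}\right) = \frac{2007682}{6912717} \approx 0.29043$)
$v = \frac{8030728}{656708115}$ ($v = 4 \frac{2007682}{6912717 \cdot 95} = 4 \cdot \frac{2007682}{6912717} \cdot \frac{1}{95} = 4 \cdot \frac{2007682}{656708115} = \frac{8030728}{656708115} \approx 0.012229$)
$\left(v - 3086285\right) + 1573345 = \left(\frac{8030728}{656708115} - 3086285\right) + 1573345 = - \frac{2026788396672047}{656708115} + 1573345 = - \frac{993559967477372}{656708115}$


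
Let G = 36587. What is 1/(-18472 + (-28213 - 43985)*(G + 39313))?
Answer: -1/5479846672 ≈ -1.8249e-10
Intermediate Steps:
1/(-18472 + (-28213 - 43985)*(G + 39313)) = 1/(-18472 + (-28213 - 43985)*(36587 + 39313)) = 1/(-18472 - 72198*75900) = 1/(-18472 - 5479828200) = 1/(-5479846672) = -1/5479846672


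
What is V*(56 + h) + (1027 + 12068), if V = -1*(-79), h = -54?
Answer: 13253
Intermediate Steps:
V = 79
V*(56 + h) + (1027 + 12068) = 79*(56 - 54) + (1027 + 12068) = 79*2 + 13095 = 158 + 13095 = 13253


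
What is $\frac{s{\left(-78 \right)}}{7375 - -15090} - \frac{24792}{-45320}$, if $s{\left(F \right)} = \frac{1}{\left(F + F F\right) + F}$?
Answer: $\frac{82540329029}{150884465160} \approx 0.54704$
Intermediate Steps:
$s{\left(F \right)} = \frac{1}{F^{2} + 2 F}$ ($s{\left(F \right)} = \frac{1}{\left(F + F^{2}\right) + F} = \frac{1}{F^{2} + 2 F}$)
$\frac{s{\left(-78 \right)}}{7375 - -15090} - \frac{24792}{-45320} = \frac{\frac{1}{-78} \frac{1}{2 - 78}}{7375 - -15090} - \frac{24792}{-45320} = \frac{\left(- \frac{1}{78}\right) \frac{1}{-76}}{7375 + 15090} - - \frac{3099}{5665} = \frac{\left(- \frac{1}{78}\right) \left(- \frac{1}{76}\right)}{22465} + \frac{3099}{5665} = \frac{1}{5928} \cdot \frac{1}{22465} + \frac{3099}{5665} = \frac{1}{133172520} + \frac{3099}{5665} = \frac{82540329029}{150884465160}$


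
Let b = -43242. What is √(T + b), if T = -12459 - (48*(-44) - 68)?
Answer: I*√53521 ≈ 231.35*I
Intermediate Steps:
T = -10279 (T = -12459 - (-2112 - 68) = -12459 - 1*(-2180) = -12459 + 2180 = -10279)
√(T + b) = √(-10279 - 43242) = √(-53521) = I*√53521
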